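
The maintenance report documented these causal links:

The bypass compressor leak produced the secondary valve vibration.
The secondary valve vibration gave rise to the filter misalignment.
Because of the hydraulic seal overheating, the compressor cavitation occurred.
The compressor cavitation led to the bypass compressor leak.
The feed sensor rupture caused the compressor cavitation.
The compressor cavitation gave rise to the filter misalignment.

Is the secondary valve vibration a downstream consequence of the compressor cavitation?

There is a causal chain: the compressor cavitation → the bypass compressor leak → the secondary valve vibration.

Yes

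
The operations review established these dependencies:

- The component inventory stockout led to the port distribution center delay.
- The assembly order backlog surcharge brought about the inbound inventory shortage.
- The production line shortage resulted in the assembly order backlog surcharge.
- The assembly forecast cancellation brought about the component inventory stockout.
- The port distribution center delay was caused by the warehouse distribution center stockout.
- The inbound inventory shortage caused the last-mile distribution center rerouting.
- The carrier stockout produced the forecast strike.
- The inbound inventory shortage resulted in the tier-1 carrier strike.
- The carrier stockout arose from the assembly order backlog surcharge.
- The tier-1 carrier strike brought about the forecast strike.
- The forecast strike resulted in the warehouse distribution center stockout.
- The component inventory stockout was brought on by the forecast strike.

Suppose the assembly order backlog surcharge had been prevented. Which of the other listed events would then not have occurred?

Downstream of the assembly order backlog surcharge: the inbound inventory shortage, the carrier stockout, the tier-1 carrier strike, the forecast strike, the last-mile distribution center rerouting, the warehouse distribution center stockout, the component inventory stockout, the port distribution center delay.
Of those, still caused via another path: the component inventory stockout, the port distribution center delay.
The remainder have no surviving cause.

the carrier stockout, the forecast strike, the inbound inventory shortage, the last-mile distribution center rerouting, the tier-1 carrier strike, the warehouse distribution center stockout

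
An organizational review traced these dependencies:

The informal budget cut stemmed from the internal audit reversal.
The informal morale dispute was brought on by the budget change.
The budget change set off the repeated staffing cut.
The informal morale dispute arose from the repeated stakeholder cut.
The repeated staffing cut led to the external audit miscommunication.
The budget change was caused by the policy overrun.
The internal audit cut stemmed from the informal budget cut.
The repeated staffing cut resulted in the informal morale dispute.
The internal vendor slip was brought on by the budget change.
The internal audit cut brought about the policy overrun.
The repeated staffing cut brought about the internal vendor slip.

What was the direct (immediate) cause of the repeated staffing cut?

Upstream contributors include the internal audit reversal, the informal budget cut, the internal audit cut, the policy overrun, but only the budget change feeds directly into the repeated staffing cut.

the budget change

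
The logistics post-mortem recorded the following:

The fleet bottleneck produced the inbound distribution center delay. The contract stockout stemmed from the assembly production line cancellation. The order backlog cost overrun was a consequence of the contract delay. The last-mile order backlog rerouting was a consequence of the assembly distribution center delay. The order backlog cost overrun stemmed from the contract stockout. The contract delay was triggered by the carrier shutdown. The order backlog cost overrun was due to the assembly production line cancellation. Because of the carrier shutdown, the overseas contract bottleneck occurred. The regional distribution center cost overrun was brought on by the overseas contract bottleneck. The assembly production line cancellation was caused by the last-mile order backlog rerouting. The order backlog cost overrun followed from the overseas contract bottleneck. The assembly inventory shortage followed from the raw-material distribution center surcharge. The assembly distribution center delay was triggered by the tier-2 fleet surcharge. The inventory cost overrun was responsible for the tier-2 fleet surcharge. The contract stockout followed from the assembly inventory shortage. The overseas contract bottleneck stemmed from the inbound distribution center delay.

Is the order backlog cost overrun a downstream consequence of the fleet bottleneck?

Yes

There is a causal chain: the fleet bottleneck → the inbound distribution center delay → the overseas contract bottleneck → the order backlog cost overrun.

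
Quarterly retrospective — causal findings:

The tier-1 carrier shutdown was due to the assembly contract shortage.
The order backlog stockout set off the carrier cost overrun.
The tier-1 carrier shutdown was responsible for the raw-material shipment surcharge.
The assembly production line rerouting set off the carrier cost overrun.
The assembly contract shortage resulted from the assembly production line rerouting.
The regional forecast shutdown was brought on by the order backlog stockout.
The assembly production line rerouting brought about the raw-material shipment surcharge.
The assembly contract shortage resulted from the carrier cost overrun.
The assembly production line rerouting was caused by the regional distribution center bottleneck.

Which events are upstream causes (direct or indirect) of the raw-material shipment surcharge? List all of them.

the assembly contract shortage, the assembly production line rerouting, the carrier cost overrun, the order backlog stockout, the regional distribution center bottleneck, the tier-1 carrier shutdown

Immediate causes of the raw-material shipment surcharge: the assembly production line rerouting, the tier-1 carrier shutdown.
Further upstream: the order backlog stockout, the regional distribution center bottleneck, the carrier cost overrun, the assembly contract shortage.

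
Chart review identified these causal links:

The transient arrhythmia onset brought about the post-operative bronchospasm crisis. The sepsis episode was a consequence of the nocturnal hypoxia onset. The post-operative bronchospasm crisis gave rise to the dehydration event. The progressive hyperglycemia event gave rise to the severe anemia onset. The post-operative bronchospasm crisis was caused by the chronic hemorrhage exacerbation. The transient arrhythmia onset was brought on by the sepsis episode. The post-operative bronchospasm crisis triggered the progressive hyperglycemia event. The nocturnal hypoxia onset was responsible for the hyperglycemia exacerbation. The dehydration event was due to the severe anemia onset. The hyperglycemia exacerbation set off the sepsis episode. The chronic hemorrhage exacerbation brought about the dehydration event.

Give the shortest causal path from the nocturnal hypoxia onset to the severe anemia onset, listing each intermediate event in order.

the nocturnal hypoxia onset → the sepsis episode → the transient arrhythmia onset → the post-operative bronchospasm crisis → the progressive hyperglycemia event → the severe anemia onset

the nocturnal hypoxia onset → the sepsis episode
the sepsis episode → the transient arrhythmia onset
the transient arrhythmia onset → the post-operative bronchospasm crisis
the post-operative bronchospasm crisis → the progressive hyperglycemia event
the progressive hyperglycemia event → the severe anemia onset
Length: 5 steps.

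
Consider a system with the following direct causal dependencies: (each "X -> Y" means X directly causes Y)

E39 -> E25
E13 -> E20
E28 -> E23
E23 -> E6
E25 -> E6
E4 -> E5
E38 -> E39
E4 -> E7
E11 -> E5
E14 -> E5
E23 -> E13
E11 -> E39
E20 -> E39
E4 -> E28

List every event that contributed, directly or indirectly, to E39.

E11, E13, E20, E23, E28, E38, E4

Immediate causes of E39: E20, E38, E11.
Further upstream: E4, E28, E23, E13.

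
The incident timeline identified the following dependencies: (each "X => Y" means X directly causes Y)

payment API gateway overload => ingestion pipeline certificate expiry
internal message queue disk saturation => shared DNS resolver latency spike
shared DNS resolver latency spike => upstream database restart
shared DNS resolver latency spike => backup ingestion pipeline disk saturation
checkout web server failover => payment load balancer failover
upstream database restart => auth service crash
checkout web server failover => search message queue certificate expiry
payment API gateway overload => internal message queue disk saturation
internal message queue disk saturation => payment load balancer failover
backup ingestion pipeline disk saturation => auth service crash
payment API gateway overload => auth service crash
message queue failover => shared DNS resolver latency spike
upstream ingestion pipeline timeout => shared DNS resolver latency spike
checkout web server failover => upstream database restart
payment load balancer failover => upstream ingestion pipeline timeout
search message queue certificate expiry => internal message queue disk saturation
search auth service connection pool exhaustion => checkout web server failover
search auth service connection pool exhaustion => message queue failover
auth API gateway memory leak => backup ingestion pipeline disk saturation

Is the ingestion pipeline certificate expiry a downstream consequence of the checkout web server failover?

No

The checkout web server failover leads to the search message queue certificate expiry, the internal message queue disk saturation, the payment load balancer failover, the upstream ingestion pipeline timeout, the shared DNS resolver latency spike, the upstream database restart, the backup ingestion pipeline disk saturation, the auth service crash; the ingestion pipeline certificate expiry is not among them.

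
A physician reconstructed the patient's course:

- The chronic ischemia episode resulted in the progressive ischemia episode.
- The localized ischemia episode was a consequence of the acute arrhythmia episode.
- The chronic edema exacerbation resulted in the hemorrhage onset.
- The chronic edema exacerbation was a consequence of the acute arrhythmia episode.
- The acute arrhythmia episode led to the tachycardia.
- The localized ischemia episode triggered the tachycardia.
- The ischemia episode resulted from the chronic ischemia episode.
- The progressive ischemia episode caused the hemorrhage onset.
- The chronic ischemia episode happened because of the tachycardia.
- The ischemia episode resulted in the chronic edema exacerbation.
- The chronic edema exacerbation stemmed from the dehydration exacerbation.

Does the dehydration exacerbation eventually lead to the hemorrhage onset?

Yes

There is a causal chain: the dehydration exacerbation → the chronic edema exacerbation → the hemorrhage onset.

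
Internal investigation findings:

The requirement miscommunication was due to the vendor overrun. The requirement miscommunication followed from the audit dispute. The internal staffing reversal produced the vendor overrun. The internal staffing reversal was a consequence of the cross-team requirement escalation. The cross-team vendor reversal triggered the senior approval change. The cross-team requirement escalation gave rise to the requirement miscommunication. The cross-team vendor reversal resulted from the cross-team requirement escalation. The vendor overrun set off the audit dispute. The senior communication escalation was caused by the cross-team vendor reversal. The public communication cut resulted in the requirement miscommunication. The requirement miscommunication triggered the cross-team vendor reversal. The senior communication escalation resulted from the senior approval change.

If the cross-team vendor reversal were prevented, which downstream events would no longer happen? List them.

Downstream of the cross-team vendor reversal: the senior approval change, the senior communication escalation.

the senior approval change, the senior communication escalation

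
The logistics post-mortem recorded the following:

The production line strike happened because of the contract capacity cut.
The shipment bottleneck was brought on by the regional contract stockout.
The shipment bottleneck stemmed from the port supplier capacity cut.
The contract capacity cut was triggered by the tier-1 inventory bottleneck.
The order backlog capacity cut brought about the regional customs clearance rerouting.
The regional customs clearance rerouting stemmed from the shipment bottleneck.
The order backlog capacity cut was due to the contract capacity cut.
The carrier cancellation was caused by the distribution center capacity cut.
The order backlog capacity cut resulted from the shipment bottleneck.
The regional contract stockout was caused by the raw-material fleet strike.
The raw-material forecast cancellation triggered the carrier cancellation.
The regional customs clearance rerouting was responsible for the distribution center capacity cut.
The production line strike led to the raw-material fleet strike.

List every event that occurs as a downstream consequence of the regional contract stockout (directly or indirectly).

Direct effects: the shipment bottleneck.
2 steps out: the order backlog capacity cut, the regional customs clearance rerouting.
3 steps out: the distribution center capacity cut.
4 steps out: the carrier cancellation.
Not reachable from it: the tier-1 inventory bottleneck, the contract capacity cut, the production line strike, the raw-material forecast cancellation, the raw-material fleet strike, the port supplier capacity cut.

the carrier cancellation, the distribution center capacity cut, the order backlog capacity cut, the regional customs clearance rerouting, the shipment bottleneck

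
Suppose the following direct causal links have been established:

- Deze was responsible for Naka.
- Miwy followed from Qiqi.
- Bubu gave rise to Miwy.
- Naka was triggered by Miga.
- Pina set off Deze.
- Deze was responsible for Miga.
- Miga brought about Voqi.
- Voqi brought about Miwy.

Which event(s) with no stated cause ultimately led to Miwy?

Bubu, Pina, Qiqi

Tracing upstream from Miwy: Miwy ← Voqi ← Miga ← Deze ← Pina.
A separate upstream branch: Miwy ← Qiqi.
A separate upstream branch: Miwy ← Bubu.
Each of those chain origins has no stated cause.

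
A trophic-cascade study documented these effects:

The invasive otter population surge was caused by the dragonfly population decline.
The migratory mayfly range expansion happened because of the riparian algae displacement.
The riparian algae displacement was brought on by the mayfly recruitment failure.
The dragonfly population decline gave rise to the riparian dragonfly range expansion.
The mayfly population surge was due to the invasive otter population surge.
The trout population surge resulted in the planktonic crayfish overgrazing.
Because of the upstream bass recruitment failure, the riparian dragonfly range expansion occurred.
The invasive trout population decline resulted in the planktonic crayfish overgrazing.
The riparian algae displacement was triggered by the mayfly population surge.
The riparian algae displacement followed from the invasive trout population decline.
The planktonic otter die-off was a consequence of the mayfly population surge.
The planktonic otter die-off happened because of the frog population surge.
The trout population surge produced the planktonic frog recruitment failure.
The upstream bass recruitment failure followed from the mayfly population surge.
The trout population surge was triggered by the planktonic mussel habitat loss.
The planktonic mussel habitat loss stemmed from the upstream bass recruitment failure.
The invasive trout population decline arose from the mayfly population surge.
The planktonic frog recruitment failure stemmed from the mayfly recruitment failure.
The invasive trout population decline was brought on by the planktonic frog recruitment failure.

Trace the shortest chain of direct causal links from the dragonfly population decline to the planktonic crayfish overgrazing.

the dragonfly population decline → the invasive otter population surge
the invasive otter population surge → the mayfly population surge
the mayfly population surge → the invasive trout population decline
the invasive trout population decline → the planktonic crayfish overgrazing
Length: 4 steps.

the dragonfly population decline → the invasive otter population surge → the mayfly population surge → the invasive trout population decline → the planktonic crayfish overgrazing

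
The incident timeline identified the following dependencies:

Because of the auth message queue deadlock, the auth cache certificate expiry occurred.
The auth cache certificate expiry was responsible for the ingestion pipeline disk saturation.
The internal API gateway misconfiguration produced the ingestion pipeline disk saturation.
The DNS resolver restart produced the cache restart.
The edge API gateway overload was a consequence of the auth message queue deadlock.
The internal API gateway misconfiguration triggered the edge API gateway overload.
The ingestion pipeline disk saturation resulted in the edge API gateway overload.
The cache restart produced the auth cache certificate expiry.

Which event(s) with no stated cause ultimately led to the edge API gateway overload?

the DNS resolver restart, the auth message queue deadlock, the internal API gateway misconfiguration

Tracing upstream from the edge API gateway overload: the edge API gateway overload ← the auth message queue deadlock.
A separate upstream branch: the edge API gateway overload ← the ingestion pipeline disk saturation ← the auth cache certificate expiry ← the cache restart ← the DNS resolver restart.
A separate upstream branch: the edge API gateway overload ← the internal API gateway misconfiguration.
Each of those chain origins has no stated cause.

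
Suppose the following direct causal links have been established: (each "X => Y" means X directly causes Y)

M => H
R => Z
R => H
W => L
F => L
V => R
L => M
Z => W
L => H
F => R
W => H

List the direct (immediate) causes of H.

L, M, R, W

Upstream contributors include F, Z, V, but only L, M, R, W feed directly into H.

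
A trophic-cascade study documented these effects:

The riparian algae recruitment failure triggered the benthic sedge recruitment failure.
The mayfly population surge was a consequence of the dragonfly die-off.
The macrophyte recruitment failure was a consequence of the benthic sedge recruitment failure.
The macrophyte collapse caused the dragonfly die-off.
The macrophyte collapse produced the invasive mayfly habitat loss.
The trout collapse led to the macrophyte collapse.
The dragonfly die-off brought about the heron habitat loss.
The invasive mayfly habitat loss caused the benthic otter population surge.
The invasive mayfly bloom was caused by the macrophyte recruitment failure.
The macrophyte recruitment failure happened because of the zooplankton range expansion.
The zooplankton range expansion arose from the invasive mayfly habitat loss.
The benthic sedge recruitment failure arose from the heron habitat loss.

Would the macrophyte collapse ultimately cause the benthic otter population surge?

Yes

There is a causal chain: the macrophyte collapse → the invasive mayfly habitat loss → the benthic otter population surge.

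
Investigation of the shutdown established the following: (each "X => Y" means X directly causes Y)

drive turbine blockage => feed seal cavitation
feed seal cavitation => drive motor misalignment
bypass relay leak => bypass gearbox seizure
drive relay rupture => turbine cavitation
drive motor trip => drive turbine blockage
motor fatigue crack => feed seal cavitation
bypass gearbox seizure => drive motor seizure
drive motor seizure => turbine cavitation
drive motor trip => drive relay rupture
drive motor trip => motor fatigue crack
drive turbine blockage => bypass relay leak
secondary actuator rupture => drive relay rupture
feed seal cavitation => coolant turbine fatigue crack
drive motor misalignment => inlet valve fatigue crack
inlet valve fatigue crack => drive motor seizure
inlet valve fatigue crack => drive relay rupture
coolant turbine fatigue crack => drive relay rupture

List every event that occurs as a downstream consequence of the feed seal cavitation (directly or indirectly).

the coolant turbine fatigue crack, the drive motor misalignment, the drive motor seizure, the drive relay rupture, the inlet valve fatigue crack, the turbine cavitation

Direct effects: the drive motor misalignment, the coolant turbine fatigue crack.
2 steps out: the inlet valve fatigue crack, the drive relay rupture.
3 steps out: the drive motor seizure, the turbine cavitation.
Not reachable from it: the drive motor trip, the drive turbine blockage, the bypass relay leak, the motor fatigue crack, the bypass gearbox seizure, the secondary actuator rupture.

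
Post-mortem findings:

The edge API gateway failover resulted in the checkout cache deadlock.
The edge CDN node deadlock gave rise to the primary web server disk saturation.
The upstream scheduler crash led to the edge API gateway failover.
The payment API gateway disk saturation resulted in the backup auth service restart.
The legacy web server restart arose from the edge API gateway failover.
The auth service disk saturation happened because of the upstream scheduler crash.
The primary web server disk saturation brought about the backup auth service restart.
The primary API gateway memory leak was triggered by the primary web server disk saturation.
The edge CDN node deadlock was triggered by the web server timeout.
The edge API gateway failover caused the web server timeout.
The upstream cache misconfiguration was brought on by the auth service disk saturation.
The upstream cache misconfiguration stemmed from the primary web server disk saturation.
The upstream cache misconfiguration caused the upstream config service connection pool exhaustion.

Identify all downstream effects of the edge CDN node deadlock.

the backup auth service restart, the primary API gateway memory leak, the primary web server disk saturation, the upstream cache misconfiguration, the upstream config service connection pool exhaustion

Direct effects: the primary web server disk saturation.
2 steps out: the upstream cache misconfiguration, the backup auth service restart, the primary API gateway memory leak.
3 steps out: the upstream config service connection pool exhaustion.
Not reachable from it: the upstream scheduler crash, the edge API gateway failover, the web server timeout, the checkout cache deadlock, the auth service disk saturation, the legacy web server restart, the payment API gateway disk saturation.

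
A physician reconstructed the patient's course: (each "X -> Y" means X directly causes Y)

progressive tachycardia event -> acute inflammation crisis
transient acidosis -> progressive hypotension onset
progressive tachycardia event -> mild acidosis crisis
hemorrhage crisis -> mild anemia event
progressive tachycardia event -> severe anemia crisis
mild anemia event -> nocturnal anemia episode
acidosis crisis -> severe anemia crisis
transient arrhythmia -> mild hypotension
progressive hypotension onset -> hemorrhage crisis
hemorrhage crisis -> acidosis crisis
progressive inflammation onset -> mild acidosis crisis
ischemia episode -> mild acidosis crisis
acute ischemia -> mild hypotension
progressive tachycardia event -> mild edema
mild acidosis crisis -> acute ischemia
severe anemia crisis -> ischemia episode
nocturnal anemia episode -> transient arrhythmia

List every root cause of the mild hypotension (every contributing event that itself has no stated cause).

the progressive inflammation onset, the progressive tachycardia event, the transient acidosis

Tracing upstream from the mild hypotension: the mild hypotension ← the transient arrhythmia ← the nocturnal anemia episode ← the mild anemia event ← the hemorrhage crisis ← the progressive hypotension onset ← the transient acidosis.
A separate upstream branch: the mild hypotension ← the acute ischemia ← the mild acidosis crisis ← the progressive tachycardia event.
A separate upstream branch: the mild hypotension ← the acute ischemia ← the mild acidosis crisis ← the progressive inflammation onset.
Each of those chain origins has no stated cause.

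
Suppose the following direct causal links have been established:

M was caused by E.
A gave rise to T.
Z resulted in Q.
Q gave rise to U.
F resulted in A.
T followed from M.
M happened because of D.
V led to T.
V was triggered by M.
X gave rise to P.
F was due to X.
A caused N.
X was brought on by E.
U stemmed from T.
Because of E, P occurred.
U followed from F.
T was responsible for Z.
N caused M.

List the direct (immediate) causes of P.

E, X

E, X → P with nothing further upstream stated.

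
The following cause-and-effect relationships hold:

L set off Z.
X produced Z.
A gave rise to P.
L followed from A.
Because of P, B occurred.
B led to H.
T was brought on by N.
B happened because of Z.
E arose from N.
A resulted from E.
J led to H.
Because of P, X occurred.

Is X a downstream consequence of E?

There is a causal chain: E → A → P → X.

Yes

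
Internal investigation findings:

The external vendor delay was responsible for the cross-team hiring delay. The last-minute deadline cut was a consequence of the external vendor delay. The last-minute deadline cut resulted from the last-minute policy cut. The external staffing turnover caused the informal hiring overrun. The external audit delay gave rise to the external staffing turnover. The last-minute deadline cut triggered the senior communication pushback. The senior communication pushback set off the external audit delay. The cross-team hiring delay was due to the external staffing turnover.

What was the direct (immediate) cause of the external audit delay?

the senior communication pushback

Upstream contributors include the last-minute policy cut, the external vendor delay, the last-minute deadline cut, but only the senior communication pushback feeds directly into the external audit delay.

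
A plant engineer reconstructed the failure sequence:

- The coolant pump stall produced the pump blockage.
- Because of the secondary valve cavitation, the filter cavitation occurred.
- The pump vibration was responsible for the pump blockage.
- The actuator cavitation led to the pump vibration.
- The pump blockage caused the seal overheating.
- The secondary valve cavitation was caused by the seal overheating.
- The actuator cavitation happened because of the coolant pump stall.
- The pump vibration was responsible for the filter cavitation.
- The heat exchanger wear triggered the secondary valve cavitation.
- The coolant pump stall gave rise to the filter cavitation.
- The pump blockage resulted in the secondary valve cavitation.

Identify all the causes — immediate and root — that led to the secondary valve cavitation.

Immediate causes of the secondary valve cavitation: the pump blockage, the seal overheating, the heat exchanger wear.
Further upstream: the coolant pump stall, the actuator cavitation, the pump vibration.

the actuator cavitation, the coolant pump stall, the heat exchanger wear, the pump blockage, the pump vibration, the seal overheating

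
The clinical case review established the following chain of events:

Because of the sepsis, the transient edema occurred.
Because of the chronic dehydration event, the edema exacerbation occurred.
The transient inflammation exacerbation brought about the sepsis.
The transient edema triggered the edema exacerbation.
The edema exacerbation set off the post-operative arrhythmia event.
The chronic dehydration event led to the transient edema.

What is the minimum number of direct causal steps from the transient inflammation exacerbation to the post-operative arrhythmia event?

Shortest chain: the transient inflammation exacerbation → the sepsis → the transient edema → the edema exacerbation → the post-operative arrhythmia event.

4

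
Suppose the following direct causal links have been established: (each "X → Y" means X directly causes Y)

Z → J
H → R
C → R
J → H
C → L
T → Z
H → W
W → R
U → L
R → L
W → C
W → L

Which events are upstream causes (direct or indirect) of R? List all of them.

C, H, J, T, W, Z

Immediate causes of R: H, W, C.
Further upstream: T, Z, J.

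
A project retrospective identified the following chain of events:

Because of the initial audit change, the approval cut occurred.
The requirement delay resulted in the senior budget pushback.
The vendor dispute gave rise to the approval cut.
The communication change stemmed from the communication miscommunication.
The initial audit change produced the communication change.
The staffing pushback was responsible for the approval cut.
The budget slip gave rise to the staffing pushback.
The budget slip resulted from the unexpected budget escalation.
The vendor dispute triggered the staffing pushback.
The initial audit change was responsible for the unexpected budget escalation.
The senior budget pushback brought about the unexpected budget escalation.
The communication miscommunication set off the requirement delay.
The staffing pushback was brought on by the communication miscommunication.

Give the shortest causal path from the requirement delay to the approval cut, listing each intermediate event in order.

the requirement delay → the senior budget pushback → the unexpected budget escalation → the budget slip → the staffing pushback → the approval cut

the requirement delay → the senior budget pushback
the senior budget pushback → the unexpected budget escalation
the unexpected budget escalation → the budget slip
the budget slip → the staffing pushback
the staffing pushback → the approval cut
Length: 5 steps.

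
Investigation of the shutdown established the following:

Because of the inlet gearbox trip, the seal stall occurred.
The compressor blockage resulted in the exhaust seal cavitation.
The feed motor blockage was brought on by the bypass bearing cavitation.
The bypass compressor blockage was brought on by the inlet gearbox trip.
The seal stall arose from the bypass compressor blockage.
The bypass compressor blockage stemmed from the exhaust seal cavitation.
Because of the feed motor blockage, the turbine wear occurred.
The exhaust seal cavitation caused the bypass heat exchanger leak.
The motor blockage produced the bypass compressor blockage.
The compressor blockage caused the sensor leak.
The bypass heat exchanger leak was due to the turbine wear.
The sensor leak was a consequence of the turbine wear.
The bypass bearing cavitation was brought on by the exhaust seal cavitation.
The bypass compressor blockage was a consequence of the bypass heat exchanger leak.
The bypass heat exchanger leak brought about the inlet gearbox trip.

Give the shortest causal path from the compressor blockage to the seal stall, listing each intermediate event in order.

the compressor blockage → the exhaust seal cavitation
the exhaust seal cavitation → the bypass compressor blockage
the bypass compressor blockage → the seal stall
Length: 3 steps.

the compressor blockage → the exhaust seal cavitation → the bypass compressor blockage → the seal stall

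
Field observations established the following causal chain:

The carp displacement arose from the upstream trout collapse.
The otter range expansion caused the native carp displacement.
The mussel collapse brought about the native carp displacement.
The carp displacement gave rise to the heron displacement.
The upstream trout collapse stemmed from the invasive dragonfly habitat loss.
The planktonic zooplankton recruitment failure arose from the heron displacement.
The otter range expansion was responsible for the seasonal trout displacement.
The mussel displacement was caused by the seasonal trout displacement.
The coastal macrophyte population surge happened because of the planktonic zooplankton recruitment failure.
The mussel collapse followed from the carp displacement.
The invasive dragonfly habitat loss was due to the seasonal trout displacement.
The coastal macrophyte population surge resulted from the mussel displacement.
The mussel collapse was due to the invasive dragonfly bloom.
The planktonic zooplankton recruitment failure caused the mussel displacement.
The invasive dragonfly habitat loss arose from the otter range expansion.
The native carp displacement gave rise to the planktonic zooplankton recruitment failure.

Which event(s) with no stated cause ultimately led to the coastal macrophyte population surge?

the invasive dragonfly bloom, the otter range expansion

Tracing upstream from the coastal macrophyte population surge: the coastal macrophyte population surge ← the planktonic zooplankton recruitment failure ← the native carp displacement ← the otter range expansion.
A separate upstream branch: the coastal macrophyte population surge ← the planktonic zooplankton recruitment failure ← the native carp displacement ← the mussel collapse ← the invasive dragonfly bloom.
Each of those chain origins has no stated cause.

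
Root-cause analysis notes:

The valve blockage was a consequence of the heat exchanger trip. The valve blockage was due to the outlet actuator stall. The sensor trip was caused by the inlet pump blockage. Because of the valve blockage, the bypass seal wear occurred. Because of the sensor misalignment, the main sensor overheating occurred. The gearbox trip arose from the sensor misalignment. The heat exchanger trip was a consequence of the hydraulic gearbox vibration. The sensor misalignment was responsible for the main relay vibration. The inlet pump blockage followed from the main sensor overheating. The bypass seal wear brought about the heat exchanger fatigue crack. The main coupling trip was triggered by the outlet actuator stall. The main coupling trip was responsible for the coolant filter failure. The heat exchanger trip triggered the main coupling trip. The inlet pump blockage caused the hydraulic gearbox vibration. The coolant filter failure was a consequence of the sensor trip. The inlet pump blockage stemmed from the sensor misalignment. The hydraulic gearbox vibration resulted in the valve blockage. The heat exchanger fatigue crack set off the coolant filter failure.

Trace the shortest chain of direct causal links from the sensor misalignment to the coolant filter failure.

the sensor misalignment → the inlet pump blockage → the sensor trip → the coolant filter failure

the sensor misalignment → the inlet pump blockage
the inlet pump blockage → the sensor trip
the sensor trip → the coolant filter failure
Length: 3 steps.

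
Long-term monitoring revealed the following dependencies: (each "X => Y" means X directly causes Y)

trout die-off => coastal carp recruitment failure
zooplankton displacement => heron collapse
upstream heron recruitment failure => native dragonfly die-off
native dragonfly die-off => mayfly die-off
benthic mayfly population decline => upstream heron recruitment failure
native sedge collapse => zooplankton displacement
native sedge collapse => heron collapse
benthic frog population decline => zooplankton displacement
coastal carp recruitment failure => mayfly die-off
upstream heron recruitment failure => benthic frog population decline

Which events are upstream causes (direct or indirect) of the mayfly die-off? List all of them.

the benthic mayfly population decline, the coastal carp recruitment failure, the native dragonfly die-off, the trout die-off, the upstream heron recruitment failure

Immediate causes of the mayfly die-off: the native dragonfly die-off, the coastal carp recruitment failure.
Further upstream: the benthic mayfly population decline, the upstream heron recruitment failure, the trout die-off.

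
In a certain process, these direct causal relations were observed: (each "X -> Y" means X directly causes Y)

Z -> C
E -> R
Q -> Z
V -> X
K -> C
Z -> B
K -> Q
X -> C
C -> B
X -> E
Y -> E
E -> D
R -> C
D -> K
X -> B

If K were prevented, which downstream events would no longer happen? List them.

Q, Z

Downstream of K: Q, Z, C, B.
Of those, still caused via another path: C, B.
The remainder have no surviving cause.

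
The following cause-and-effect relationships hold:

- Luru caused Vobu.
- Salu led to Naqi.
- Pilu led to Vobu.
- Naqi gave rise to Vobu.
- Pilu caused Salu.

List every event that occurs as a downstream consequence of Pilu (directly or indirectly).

Naqi, Salu, Vobu

Direct effects: Salu, Vobu.
2 steps out: Naqi.
Not reachable from it: Luru.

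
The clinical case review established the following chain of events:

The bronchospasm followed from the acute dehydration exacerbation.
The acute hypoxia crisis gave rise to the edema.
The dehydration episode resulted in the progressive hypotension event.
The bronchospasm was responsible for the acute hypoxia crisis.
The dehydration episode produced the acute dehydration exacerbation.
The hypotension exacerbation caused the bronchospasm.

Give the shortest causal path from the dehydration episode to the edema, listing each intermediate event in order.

the dehydration episode → the acute dehydration exacerbation
the acute dehydration exacerbation → the bronchospasm
the bronchospasm → the acute hypoxia crisis
the acute hypoxia crisis → the edema
Length: 4 steps.

the dehydration episode → the acute dehydration exacerbation → the bronchospasm → the acute hypoxia crisis → the edema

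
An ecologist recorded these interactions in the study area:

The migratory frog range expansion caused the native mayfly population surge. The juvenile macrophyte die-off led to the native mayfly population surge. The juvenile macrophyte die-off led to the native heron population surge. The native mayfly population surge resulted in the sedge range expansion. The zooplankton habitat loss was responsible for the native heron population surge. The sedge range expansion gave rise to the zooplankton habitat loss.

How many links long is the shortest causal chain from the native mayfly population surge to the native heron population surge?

Shortest chain: the native mayfly population surge → the sedge range expansion → the zooplankton habitat loss → the native heron population surge.

3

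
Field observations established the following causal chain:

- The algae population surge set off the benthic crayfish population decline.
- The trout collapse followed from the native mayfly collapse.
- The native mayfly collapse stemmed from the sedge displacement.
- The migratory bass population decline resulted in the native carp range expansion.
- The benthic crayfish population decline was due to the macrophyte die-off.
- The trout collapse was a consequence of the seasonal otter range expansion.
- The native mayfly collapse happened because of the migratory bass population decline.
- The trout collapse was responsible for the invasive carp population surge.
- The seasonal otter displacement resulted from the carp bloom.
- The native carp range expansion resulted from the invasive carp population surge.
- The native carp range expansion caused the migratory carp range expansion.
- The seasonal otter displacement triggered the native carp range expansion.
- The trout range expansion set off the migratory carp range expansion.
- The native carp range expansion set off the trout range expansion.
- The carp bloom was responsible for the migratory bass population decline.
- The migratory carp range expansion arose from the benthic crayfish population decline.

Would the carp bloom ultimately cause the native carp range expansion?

There is a causal chain: the carp bloom → the migratory bass population decline → the native carp range expansion.

Yes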